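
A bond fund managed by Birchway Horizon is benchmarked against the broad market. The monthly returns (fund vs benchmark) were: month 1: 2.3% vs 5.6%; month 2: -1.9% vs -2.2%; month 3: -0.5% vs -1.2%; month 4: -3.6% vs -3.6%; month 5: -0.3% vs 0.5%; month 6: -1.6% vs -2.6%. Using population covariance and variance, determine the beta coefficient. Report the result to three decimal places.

0.564

r̄p = -0.9333%,  r̄m = -0.5833%
Cov = Σ(rp − r̄p)(rm − r̄m) / 6 = 5.2272
Var(rm) = Σ(rm − r̄m)² / 6 = 9.2614
β = Cov / Var = 5.2272 / 9.2614 = 0.5644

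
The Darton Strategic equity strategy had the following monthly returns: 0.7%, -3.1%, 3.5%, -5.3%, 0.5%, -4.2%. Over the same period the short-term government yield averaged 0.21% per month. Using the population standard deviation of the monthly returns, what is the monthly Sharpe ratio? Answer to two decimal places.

r̄ = (0.7 − 3.1 + 3.5 − 5.3 + 0.5 − 4.2) / 6 = -7.90 / 6 = -1.3167%
Population σ = √[Σ(r − r̄)² / 6] = √[57.9283 / 6] = √9.6547 = 3.1072%
Sharpe = (r̄ − rf) / σ = (-1.3167 − 0.21) / 3.1072 = -1.5267 / 3.1072 = -0.4913

-0.49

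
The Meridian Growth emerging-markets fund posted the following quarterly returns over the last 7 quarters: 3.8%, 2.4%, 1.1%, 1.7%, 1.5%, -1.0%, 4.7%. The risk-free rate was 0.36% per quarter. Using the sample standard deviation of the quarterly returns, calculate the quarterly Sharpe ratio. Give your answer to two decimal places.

0.90

μ = (3.8 + 2.4 + 1.1 + 1.7 + 1.5 − 1 + 4.7) / 7 = 2.0286%
Σ(r − μ)² = 20.8343; sample σ = √(20.8343/6) = 1.8634%
Sharpe = (μ − rf) / σ = (2.0286 − 0.36) / 1.8634 = 1.6686 / 1.8634 = 0.8955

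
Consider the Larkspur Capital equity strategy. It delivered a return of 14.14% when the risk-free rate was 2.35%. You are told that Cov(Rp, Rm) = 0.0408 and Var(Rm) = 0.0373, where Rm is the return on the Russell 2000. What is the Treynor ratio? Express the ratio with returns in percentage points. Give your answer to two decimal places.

10.78

β = Cov / Var = 0.0408 / 0.0373 = 1.0938
Treynor = (Rp − Rf) / β = (14.14% − 2.35%) / 1.0938 = 11.79 / 1.0938 = 10.7789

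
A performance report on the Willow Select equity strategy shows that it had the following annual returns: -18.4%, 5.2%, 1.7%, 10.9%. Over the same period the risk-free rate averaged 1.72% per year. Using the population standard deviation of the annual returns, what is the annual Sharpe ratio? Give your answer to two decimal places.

-0.17

Mean return r̄ = -0.60 / 4 = -0.1500%
Σ(r − r̄)² = (-18.4 − (-0.1500))² + (5.2 − (-0.1500))² + … = 487.2100
population σ = √(487.2100 / 4) = √121.8025 = 11.0364%
Sharpe = (r̄ − rf) / σ = (-0.1500 − 1.72) / 11.0364 = -1.8700 / 11.0364 = -0.1694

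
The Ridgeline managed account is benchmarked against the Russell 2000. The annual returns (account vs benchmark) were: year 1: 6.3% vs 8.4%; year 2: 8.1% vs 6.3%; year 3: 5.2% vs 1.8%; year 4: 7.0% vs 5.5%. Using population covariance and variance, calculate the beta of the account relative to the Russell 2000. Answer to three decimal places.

r̄p = 6.6500%,  r̄m = 5.5000%
Cov = Σ(rp − r̄p)(rm − r̄m) / 4 = 1.3775
Var(rm) = Σ(rm − r̄m)² / 4 = 5.6850
β = Cov / Var = 1.3775 / 5.6850 = 0.2423

0.242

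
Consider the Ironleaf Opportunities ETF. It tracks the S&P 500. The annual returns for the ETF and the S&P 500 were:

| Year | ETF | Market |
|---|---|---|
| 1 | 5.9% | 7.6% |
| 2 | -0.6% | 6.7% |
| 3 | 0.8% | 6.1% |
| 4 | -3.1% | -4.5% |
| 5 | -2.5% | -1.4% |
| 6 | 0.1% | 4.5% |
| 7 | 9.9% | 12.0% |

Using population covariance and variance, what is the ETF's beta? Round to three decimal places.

r̄p = 1.5000%,  r̄m = 4.4286%
Cov = Σ(rp − r̄p)(rm − r̄m) / 7 = 19.4143
Var(rm) = Σ(rm − r̄m)² / 7 = 27.0049
β = Cov / Var = 19.4143 / 27.0049 = 0.7189

0.719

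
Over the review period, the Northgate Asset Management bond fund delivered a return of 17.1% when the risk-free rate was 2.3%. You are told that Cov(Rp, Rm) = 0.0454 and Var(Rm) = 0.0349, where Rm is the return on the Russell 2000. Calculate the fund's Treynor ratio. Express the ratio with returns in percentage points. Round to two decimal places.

β = Cov / Var = 0.0454 / 0.0349 = 1.3009
Treynor = (Rp − Rf) / β = (17.1% − 2.3%) / 1.3009 = 14.80 / 1.3009 = 11.3767

11.38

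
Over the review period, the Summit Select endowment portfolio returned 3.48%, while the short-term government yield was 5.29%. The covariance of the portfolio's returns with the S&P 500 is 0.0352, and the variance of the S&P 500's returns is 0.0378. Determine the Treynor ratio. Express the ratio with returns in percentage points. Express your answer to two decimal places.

-1.94

β = Cov / Var = 0.0352 / 0.0378 = 0.9312
Treynor = (Rp − Rf) / β = (3.48% − 5.29%) / 0.9312 = -1.81 / 0.9312 = -1.9437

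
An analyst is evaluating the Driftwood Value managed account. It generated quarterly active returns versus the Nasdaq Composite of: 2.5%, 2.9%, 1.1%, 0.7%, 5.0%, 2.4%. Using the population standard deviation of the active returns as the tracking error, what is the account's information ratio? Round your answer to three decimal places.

r̄ = (2.5 + 2.9 + 1.1 + 0.7 + 5 + 2.4) / 6 = 2.4333%
Σ(r − r̄)² = 11.5933; population σ = √(11.5933/6) = 1.3900%
IR = r̄ / tracking error = 2.4333 / 1.3900 = 1.7506

1.751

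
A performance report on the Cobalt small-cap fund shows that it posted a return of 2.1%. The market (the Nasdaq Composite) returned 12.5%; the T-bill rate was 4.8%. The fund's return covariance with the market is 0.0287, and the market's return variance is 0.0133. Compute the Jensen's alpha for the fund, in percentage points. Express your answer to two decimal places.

-19.32

β = Cov / Var = 0.0287 / 0.0133 = 2.1579
E[R] = Rf + β(Rm − Rf) = 4.8% + 2.1579 × (12.5% − 4.8%) = 21.4158%
α = Rp − E[R] = 2.1% − 21.4158% = -19.3158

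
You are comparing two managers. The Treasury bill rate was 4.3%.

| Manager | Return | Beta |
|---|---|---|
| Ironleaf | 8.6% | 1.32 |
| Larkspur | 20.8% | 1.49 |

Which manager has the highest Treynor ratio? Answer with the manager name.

Larkspur

Ironleaf: Treynor = (8.6% − 4.3%) / 1.32 = 3.258
Larkspur: Treynor = (20.8% − 4.3%) / 1.49 = 11.074
Highest: Larkspur (11.074).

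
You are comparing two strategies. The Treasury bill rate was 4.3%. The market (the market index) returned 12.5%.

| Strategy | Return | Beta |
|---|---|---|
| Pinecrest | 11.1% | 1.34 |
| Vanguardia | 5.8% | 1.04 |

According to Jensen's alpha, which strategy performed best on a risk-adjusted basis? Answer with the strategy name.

Pinecrest

Pinecrest: α = 11.1% − [4.3% + 1.34 × (12.5% − 4.3%)] = -4.188
Vanguardia: α = 5.8% − [4.3% + 1.04 × (12.5% − 4.3%)] = -7.028
Highest: Pinecrest (-4.188).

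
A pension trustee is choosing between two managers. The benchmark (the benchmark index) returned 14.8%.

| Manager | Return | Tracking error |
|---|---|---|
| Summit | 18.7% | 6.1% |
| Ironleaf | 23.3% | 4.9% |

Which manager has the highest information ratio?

Summit: IR = (18.7% − 14.8%) / 6.1% = 0.639
Ironleaf: IR = (23.3% − 14.8%) / 4.9% = 1.735
Highest: Ironleaf (1.735).

Ironleaf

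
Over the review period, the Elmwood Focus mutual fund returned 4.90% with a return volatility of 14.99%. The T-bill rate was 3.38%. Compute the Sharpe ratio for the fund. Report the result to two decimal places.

0.10

Sharpe = (Rp − Rf) / σp = (4.90% − 3.38%) / 14.99% = 1.52% / 14.99% = 0.1014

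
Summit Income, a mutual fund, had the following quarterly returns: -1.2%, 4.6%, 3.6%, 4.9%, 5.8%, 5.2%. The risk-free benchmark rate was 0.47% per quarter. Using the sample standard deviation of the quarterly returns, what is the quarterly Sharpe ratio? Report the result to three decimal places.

Mean return r̄ = 22.90 / 6 = 3.8167%
Σ(r − r̄)² = 32.8483; sample σ = √(32.8483/5) = 2.5631%
Sharpe = (r̄ − rf) / σ = (3.8167 − 0.47) / 2.5631 = 3.3467 / 2.5631 = 1.3057

1.306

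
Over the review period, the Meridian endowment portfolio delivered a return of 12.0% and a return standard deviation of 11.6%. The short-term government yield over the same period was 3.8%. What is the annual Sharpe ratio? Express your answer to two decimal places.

0.71

Sharpe = (Rp − Rf) / σp = (12.0% − 3.8%) / 11.6% = 8.20% / 11.6% = 0.7069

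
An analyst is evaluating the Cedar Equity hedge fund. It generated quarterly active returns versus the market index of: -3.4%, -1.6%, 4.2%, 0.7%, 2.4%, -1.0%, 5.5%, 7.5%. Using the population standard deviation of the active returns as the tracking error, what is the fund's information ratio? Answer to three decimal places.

0.506

r̄ = (-3.4 − 1.6 + 4.2 + 0.7 + 2.4 − 1 + 5.5 + 7.5) / 8 = 1.7875%
Σ(r − r̄)² = 99.9488; population σ = √(99.9488/8) = 3.5346%
IR = r̄ / tracking error = 1.7875 / 3.5346 = 0.5057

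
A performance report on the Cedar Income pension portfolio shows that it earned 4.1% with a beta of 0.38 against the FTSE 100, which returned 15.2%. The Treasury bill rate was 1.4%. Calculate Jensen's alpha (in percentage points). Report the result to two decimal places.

-2.54

CAPM expected return = Rf + β(Rm − Rf) = 1.4% + 0.38 × (15.2% − 1.4%) = 1.4 + 0.38 × 13.80 = 6.6440%
Jensen's α = Rp − E[R] = 4.1% − 6.6440% = -2.5440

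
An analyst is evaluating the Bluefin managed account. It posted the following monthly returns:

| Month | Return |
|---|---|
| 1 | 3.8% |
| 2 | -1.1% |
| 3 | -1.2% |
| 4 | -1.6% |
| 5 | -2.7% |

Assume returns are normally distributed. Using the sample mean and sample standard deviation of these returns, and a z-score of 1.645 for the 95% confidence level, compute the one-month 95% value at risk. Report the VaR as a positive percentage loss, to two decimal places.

4.70

μ = (3.8 − 1.1 − 1.2 − 1.6 − 2.7) / 5 = -0.5600%
Σ(r − μ)² = (3.8 − (-0.5600))² + (-1.1 − (-0.5600))² + … = 25.3720
sample σ = √(25.3720 / 4) = √6.3430 = 2.5185%
VaR = −(μ − z·σ) = −(-0.5600 − 1.645 × 2.5185) = −(-4.7029) = 4.7029%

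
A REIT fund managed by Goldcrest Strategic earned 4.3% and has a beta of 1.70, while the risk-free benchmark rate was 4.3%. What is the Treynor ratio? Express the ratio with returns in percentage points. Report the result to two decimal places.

Treynor = (Rp − Rf) / β = (4.3% − 4.3%) / 1.70 = 0.00 / 1.70 = 0.0000

0.00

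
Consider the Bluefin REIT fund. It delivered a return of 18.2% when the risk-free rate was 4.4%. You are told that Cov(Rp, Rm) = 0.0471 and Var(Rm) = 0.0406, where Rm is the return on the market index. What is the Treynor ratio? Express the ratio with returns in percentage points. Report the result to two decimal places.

β = Cov / Var = 0.0471 / 0.0406 = 1.1601
Treynor = (Rp − Rf) / β = (18.2% − 4.4%) / 1.1601 = 13.80 / 1.1601 = 11.8955

11.90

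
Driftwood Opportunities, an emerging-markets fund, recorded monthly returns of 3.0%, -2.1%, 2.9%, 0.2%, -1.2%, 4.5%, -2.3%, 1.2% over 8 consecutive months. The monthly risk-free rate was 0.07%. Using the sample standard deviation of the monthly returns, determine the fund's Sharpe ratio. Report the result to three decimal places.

0.277

Mean return r̄ = 6.20 / 8 = 0.7750%
Sample std dev = √[45.4750 / 7] = 2.5488%
Sharpe = (r̄ − rf) / σ = (0.7750 − 0.07) / 2.5488 = 0.7050 / 2.5488 = 0.2766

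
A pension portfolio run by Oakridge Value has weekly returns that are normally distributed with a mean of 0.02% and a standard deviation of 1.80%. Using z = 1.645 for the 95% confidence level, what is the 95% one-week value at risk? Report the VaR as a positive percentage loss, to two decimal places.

VaR (as % loss) = −(μ − z·σ) = −(0.02% − 1.645 × 1.80%) = −(-2.9410%) = 2.9410%

2.94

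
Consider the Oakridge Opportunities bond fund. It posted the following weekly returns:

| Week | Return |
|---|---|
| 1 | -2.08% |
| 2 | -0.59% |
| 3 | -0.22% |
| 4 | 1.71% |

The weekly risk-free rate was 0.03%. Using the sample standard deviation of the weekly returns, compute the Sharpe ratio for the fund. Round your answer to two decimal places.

-0.21

r̄ = (-2.08 − 0.59 − 0.22 + 1.71) / 4 = -0.2950%
Σ(r − r̄)² = (-2.08 − (-0.2950))² + (-0.59 − (-0.2950))² + (-0.22 − (-0.2950))² + … = 7.2989
σ = √[7.2989 / 3] = 1.5598%
Sharpe = (r̄ − rf) / σ = (-0.2950 − 0.03) / 1.5598 = -0.3250 / 1.5598 = -0.2084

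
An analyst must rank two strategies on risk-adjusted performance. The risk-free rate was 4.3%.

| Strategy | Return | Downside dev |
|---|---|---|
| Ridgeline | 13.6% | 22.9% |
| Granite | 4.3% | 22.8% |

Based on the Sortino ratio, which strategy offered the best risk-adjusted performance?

Ridgeline: Sortino ratio = (13.6% − 4.3%) / 22.9% = 0.406
Granite: Sortino ratio = (4.3% − 4.3%) / 22.8% = 0.000
Highest: Ridgeline (0.406).

Ridgeline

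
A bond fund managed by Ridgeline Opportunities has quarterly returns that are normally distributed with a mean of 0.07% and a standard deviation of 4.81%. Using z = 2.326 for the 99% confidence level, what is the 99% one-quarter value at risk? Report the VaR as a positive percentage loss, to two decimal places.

VaR (as % loss) = −(μ − z·σ) = −(0.07% − 2.326 × 4.81%) = −(-11.11806%) = 11.11806%

11.12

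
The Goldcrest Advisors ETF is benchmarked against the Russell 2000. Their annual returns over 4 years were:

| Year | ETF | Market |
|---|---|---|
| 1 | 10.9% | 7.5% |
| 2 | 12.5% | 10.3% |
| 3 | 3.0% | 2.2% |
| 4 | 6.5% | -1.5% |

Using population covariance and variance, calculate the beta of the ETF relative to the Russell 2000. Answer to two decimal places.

0.66

r̄p = 8.2250%,  r̄m = 4.6250%
Cov = Σ(rp − r̄p)(rm − r̄m) / 4 = 13.7969
Var(rm) = Σ(rm − r̄m)² / 4 = 20.9669
β = Cov / Var = 13.7969 / 20.9669 = 0.6580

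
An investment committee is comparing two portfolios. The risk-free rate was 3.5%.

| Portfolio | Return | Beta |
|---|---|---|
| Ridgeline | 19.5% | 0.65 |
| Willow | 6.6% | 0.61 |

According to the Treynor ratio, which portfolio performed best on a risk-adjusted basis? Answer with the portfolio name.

Ridgeline

Ridgeline: Treynor = (19.5% − 3.5%) / 0.65 = 24.615
Willow: Treynor = (6.6% − 3.5%) / 0.61 = 5.082
Highest: Ridgeline (24.615).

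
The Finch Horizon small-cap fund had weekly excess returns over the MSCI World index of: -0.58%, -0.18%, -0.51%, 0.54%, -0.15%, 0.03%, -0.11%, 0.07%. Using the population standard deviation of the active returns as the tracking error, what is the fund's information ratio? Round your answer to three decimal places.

-0.339

Mean return μ = -0.890 / 8 = -0.1113%
Σ(r − μ)² = (-0.58 − (-0.1113))² + (-0.18 − (-0.1113))² + … = 0.8619
σ = √[0.8619 / 8] = 0.3282%
IR = μ / tracking error = -0.1113 / 0.3282 = -0.3391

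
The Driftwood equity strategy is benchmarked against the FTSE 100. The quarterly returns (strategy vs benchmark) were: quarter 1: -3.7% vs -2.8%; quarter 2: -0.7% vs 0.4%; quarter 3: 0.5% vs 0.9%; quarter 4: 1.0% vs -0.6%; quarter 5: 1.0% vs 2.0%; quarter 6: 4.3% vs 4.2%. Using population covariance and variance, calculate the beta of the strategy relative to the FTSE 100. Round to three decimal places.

r̄p = 0.4000%,  r̄m = 0.6833%
Cov = Σ(rp − r̄p)(rm − r̄m) / 6 = 4.7250
Var(rm) = Σ(rm − r̄m)² / 6 = 4.6681
β = Cov / Var = 4.7250 / 4.6681 = 1.0122

1.012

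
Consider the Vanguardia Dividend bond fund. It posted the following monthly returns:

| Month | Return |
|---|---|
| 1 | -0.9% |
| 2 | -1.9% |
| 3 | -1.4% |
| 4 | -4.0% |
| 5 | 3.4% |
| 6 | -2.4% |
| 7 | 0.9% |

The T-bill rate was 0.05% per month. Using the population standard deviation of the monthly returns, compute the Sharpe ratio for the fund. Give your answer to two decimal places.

-0.43

μ = (-0.9 − 1.9 − 1.4 − 4 + 3.4 − 2.4 + 0.9) / 7 = -6.30 / 7 = -0.9000%
Population std dev = √[34.8400 / 7] = 2.2310%
Sharpe = (μ − rf) / σ = (-0.9000 − 0.05) / 2.2310 = -0.9500 / 2.2310 = -0.4258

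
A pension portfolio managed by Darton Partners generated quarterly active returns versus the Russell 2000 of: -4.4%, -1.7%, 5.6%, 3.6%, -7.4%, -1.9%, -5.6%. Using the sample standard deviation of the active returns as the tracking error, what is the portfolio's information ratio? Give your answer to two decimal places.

-0.35

r̄ = (-4.4 − 1.7 + 5.6 + 3.6 − 7.4 − 1.9 − 5.6) / 7 = -11.80 / 7 = -1.6857%
Σ(r − r̄)² = 136.4086; sample σ = √(136.4086/6) = 4.7681%
IR = r̄ / tracking error = -1.6857 / 4.7681 = -0.3535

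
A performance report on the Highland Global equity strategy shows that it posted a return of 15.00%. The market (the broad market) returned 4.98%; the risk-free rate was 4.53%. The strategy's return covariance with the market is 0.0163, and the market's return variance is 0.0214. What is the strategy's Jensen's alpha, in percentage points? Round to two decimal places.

β = Cov / Var = 0.0163 / 0.0214 = 0.7617
E[R] = Rf + β(Rm − Rf) = 4.53% + 0.7617 × (4.98% − 4.53%) = 4.8728%
α = Rp − E[R] = 15.00% − 4.8728% = 10.1272

10.13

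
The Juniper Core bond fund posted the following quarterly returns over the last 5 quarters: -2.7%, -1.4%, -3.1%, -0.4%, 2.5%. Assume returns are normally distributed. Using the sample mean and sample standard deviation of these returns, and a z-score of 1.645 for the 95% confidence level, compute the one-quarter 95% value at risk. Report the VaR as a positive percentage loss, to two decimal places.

μ = (-2.7 − 1.4 − 3.1 − 0.4 + 2.5) / 5 = -5.10 / 5 = -1.0200%
Σ(r − μ)² = (-2.7 − (-1.0200))² + (-1.4 − (-1.0200))² + … = 20.0680
σ = √[20.0680 / 4] = 2.2399%
VaR = −(μ − z·σ) = −(-1.0200 − 1.645 × 2.2399) = −(-4.7046) = 4.7046%

4.70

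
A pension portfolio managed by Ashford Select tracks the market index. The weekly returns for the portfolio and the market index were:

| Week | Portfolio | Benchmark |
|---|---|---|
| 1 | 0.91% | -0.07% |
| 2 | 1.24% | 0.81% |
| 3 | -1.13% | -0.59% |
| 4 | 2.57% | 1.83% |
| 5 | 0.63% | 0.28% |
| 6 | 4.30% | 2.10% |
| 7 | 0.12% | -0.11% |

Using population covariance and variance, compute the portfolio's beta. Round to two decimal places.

r̄p = 1.2343%,  r̄m = 0.6071%
Cov = Σ(rp − r̄p)(rm − r̄m) / 7 = 1.4654
Var(rm) = Σ(rm − r̄m)² / 7 = 0.8969
β = Cov / Var = 1.4654 / 0.8969 = 1.6338

1.63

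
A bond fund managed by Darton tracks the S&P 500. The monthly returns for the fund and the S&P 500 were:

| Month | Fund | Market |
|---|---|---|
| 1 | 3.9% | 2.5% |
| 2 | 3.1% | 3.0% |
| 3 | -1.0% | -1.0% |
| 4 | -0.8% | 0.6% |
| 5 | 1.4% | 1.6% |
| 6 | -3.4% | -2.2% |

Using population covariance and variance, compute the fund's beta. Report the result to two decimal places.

1.30

r̄p = 0.5333%,  r̄m = 0.7500%
Cov = Σ(rp − r̄p)(rm − r̄m) / 6 = 4.4817
Var(rm) = Σ(rm − r̄m)² / 6 = 3.4392
β = Cov / Var = 4.4817 / 3.4392 = 1.3031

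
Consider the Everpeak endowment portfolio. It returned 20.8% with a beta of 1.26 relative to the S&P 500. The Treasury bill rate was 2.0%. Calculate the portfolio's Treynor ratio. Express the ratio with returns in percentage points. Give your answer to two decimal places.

Treynor = (Rp − Rf) / β = (20.8% − 2.0%) / 1.26 = 18.80 / 1.26 = 14.9206

14.92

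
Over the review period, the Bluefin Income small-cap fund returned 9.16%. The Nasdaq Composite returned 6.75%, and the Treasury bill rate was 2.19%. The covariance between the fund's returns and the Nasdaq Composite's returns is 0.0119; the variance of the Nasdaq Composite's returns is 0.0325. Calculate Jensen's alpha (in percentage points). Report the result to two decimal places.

5.30

β = Cov / Var = 0.0119 / 0.0325 = 0.3662
E[R] = Rf + β(Rm − Rf) = 2.19% + 0.3662 × (6.75% − 2.19%) = 3.8599%
α = Rp − E[R] = 9.16% − 3.8599% = 5.3001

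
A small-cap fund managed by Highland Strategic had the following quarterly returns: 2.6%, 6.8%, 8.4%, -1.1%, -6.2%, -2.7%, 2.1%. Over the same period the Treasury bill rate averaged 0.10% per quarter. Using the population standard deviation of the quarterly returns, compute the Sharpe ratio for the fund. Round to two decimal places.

0.27

r̄ = (2.6 + 6.8 + 8.4 − 1.1 − 6.2 − 2.7 + 2.1) / 7 = 1.4143%
Σ(r − r̄)² = (2.6 − 1.4143)² + (6.8 − 1.4143)² + (8.4 − 1.4143)² + … = 160.9086
population σ = √(160.9086 / 7) = √22.9869 = 4.7945%
Sharpe = (r̄ − rf) / σ = (1.4143 − 0.1) / 4.7945 = 1.3143 / 4.7945 = 0.2741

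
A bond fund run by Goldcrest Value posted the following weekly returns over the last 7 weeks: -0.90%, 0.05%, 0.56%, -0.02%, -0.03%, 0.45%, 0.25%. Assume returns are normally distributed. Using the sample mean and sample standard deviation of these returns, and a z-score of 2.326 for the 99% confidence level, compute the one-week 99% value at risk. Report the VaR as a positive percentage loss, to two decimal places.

Mean return r̄ = 0.360 / 7 = 0.0514%
Sample std dev = √[1.3739 / 6] = 0.4785%
VaR = −(r̄ − z·σ) = −(0.0514 − 2.326 × 0.4785) = −(-1.0616) = 1.0616%

1.06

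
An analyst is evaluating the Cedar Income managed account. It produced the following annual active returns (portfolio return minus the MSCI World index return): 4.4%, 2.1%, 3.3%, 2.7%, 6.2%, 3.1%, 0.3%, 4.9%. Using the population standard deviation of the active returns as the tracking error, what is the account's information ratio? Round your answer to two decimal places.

1.99

Mean return μ = 27.00 / 8 = 3.3750%
Σ(r − μ)² = (4.4 − 3.3750)² + (2.1 − 3.3750)² + … = 22.9750
population σ = √(22.9750 / 8) = √2.8719 = 1.6947%
IR = μ / tracking error = 3.3750 / 1.6947 = 1.9915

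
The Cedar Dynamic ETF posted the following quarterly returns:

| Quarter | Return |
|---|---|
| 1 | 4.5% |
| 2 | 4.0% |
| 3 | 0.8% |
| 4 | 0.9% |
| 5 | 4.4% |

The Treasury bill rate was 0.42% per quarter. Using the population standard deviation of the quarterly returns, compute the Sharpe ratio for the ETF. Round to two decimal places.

1.47

Mean return μ = 14.60 / 5 = 2.9200%
Σ(r − μ)² = (4.5 − 2.9200)² + (4 − 2.9200)² + (0.8 − 2.9200)² + … = 14.4280
population σ = √(14.4280 / 5) = √2.8856 = 1.6987%
Sharpe = (μ − rf) / σ = (2.9200 − 0.42) / 1.6987 = 2.5000 / 1.6987 = 1.4717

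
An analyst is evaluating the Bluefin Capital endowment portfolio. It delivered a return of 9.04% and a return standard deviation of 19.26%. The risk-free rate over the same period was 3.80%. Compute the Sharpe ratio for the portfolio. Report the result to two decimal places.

Sharpe = (Rp − Rf) / σp = (9.04% − 3.80%) / 19.26% = 5.24% / 19.26% = 0.2721

0.27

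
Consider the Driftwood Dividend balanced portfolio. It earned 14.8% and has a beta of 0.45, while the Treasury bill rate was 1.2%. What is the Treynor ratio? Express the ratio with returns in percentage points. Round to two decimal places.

30.22

Treynor = (Rp − Rf) / β = (14.8% − 1.2%) / 0.45 = 13.60 / 0.45 = 30.2222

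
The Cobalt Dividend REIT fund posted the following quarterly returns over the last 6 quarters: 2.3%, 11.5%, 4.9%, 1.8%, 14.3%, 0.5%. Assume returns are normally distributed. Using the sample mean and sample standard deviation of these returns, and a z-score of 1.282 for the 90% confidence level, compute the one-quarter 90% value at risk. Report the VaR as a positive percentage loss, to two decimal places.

Mean return r̄ = 35.30 / 6 = 5.8833%
Σ(r − r̄)² = (2.3 − 5.8833)² + (11.5 − 5.8833)² + … = 161.8483
σ = √[161.8483 / 5] = 5.6894%
VaR = −(r̄ − z·σ) = −(5.8833 − 1.282 × 5.6894) = −(-1.4105) = 1.4105%

1.41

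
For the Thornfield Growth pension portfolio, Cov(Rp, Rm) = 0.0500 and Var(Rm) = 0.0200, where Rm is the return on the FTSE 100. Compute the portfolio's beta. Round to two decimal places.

β = Cov(Rp, Rm) / Var(Rm) = 0.0500 / 0.0200 = 2.5000

2.50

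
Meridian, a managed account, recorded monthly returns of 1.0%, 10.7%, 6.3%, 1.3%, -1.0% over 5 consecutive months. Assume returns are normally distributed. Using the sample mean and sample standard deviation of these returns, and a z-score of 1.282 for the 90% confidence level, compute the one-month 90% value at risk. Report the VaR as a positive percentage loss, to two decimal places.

2.45

r̄ = (1 + 10.7 + 6.3 + 1.3 − 1) / 5 = 3.6600%
Sample σ = √[Σ(r − r̄)² / 4] = √[90.8920 / 4] = √22.7230 = 4.7669%
VaR = −(r̄ − z·σ) = −(3.6600 − 1.282 × 4.7669) = −(-2.4512) = 2.4512%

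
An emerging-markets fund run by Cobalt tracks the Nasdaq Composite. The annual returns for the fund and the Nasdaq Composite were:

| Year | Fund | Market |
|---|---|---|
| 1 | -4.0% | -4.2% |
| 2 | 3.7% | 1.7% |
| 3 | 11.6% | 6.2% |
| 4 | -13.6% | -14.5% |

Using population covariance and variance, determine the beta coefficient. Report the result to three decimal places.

1.191

r̄p = -0.5750%,  r̄m = -2.7000%
Cov = Σ(rp − r̄p)(rm − r̄m) / 4 = 71.5000
Var(rm) = Σ(rm − r̄m)² / 4 = 60.0150
β = Cov / Var = 71.5000 / 60.0150 = 1.1914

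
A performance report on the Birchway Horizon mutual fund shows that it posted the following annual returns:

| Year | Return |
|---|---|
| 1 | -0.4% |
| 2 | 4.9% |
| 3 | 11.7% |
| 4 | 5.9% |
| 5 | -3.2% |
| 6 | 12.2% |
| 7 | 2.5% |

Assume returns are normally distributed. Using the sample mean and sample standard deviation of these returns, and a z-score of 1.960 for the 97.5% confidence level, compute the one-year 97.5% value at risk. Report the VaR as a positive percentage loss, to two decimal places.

6.51

r̄ = (-0.4 + 4.9 + 11.7 + 5.9 − 3.2 + 12.2 + 2.5) / 7 = 33.60 / 7 = 4.8000%
Σ(r − r̄)² = (-0.4 − 4.8000)² + (4.9 − 4.8000)² + (11.7 − 4.8000)² + … = 199.9200
sample σ = √(199.9200 / 6) = √33.3200 = 5.7723%
VaR = −(r̄ − z·σ) = −(4.8000 − 1.960 × 5.7723) = −(-6.5137) = 6.5137%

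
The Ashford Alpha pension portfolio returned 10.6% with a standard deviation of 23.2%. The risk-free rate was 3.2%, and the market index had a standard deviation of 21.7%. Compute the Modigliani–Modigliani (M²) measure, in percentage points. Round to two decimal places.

10.12

Sharpe = (Rp − Rf) / σp = (10.6% − 3.2%) / 23.2% = 0.3190
M² = Rf + Sharpe × σm = 3.2% + 0.3190 × 21.7% = 10.1223%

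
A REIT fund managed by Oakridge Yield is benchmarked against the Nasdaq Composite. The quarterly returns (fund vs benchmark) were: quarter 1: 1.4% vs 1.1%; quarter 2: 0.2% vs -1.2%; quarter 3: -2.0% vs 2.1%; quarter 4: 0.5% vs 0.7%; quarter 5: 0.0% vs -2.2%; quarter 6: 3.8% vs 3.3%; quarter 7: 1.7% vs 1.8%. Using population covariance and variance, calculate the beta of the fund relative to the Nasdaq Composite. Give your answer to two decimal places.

0.39

r̄p = 0.8000%,  r̄m = 0.8000%
Cov = Σ(rp − r̄p)(rm − r̄m) / 7 = 1.2243
Var(rm) = Σ(rm − r̄m)² / 7 = 3.1486
β = Cov / Var = 1.2243 / 3.1486 = 0.3888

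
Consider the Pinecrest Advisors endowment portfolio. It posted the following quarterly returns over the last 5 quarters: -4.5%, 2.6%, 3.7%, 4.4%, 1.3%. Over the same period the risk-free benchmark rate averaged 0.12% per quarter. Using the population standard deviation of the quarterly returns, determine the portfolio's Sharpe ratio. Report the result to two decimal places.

0.43

Mean return μ = 7.50 / 5 = 1.5000%
Σ(r − μ)² = (-4.5 − 1.5000)² + (2.6 − 1.5000)² + … = 50.5000
σ = √[50.5000 / 5] = 3.1780%
Sharpe = (μ − rf) / σ = (1.5000 − 0.12) / 3.1780 = 1.3800 / 3.1780 = 0.4342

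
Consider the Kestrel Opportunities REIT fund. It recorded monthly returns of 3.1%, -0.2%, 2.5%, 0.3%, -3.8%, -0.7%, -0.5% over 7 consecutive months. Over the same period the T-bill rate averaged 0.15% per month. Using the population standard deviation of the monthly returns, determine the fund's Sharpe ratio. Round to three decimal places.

Mean return r̄ = 0.70 / 7 = 0.1000%
Σ(r − r̄)² = 31.1000; population σ = √(31.1000/7) = 2.1078%
Sharpe = (r̄ − rf) / σ = (0.1000 − 0.15) / 2.1078 = -0.0500 / 2.1078 = -0.0237

-0.024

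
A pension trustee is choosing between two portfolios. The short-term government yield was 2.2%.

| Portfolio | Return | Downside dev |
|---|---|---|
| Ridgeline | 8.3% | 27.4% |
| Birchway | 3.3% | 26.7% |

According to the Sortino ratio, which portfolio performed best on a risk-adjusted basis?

Ridgeline: Sortino ratio = (8.3% − 2.2%) / 27.4% = 0.223
Birchway: Sortino ratio = (3.3% − 2.2%) / 26.7% = 0.041
Highest: Ridgeline (0.223).

Ridgeline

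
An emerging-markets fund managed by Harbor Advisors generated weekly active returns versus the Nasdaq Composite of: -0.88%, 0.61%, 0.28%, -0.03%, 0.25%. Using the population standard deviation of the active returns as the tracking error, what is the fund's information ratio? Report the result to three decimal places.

r̄ = (-0.88 + 0.61 + 0.28 − 0.03 + 0.25) / 5 = 0.0460%
Population std dev = √[1.2777 / 5] = 0.5055%
IR = r̄ / tracking error = 0.0460 / 0.5055 = 0.0910

0.091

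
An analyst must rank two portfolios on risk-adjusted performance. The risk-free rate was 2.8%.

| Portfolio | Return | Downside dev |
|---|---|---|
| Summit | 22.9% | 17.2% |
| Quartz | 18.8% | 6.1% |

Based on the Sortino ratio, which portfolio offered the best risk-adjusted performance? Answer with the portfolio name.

Quartz

Summit: Sortino ratio = (22.9% − 2.8%) / 17.2% = 1.169
Quartz: Sortino ratio = (18.8% − 2.8%) / 6.1% = 2.623
Highest: Quartz (2.623).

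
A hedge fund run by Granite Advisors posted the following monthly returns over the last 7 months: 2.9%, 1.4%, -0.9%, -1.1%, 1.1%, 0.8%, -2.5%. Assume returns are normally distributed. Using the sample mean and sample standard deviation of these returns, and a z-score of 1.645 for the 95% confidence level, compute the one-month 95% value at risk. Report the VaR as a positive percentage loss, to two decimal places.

r̄ = (2.9 + 1.4 − 0.9 − 1.1 + 1.1 + 0.8 − 2.5) / 7 = 1.70 / 7 = 0.2429%
Sample std dev = √[20.0771 / 6] = 1.8293%
VaR = −(r̄ − z·σ) = −(0.2429 − 1.645 × 1.8293) = −(-2.7663) = 2.7663%

2.77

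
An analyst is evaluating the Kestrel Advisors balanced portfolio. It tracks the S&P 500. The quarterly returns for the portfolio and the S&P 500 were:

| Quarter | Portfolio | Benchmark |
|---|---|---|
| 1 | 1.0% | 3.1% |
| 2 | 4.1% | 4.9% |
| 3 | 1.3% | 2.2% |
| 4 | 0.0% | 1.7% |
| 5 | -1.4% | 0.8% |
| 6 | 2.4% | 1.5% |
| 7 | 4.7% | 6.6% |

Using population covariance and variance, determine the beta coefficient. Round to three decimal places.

r̄p = 1.7286%,  r̄m = 2.9714%
Cov = Σ(rp − r̄p)(rm − r̄m) / 7 = 3.3708
Var(rm) = Σ(rm − r̄m)² / 7 = 3.7135
β = Cov / Var = 3.3708 / 3.7135 = 0.9077

0.908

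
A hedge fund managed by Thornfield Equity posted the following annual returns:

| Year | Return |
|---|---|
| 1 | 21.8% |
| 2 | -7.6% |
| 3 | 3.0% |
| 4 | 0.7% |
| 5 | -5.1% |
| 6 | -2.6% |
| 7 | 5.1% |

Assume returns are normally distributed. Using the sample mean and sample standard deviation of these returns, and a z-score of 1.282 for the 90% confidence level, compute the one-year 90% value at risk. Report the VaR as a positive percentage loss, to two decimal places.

10.29

Mean return r̄ = 15.30 / 7 = 2.1857%
Sample σ = √[Σ(r − r̄)² / 6] = √[567.8286 / 6] = √94.6381 = 9.7282%
VaR = −(r̄ − z·σ) = −(2.1857 − 1.282 × 9.7282) = −(-10.2859) = 10.2859%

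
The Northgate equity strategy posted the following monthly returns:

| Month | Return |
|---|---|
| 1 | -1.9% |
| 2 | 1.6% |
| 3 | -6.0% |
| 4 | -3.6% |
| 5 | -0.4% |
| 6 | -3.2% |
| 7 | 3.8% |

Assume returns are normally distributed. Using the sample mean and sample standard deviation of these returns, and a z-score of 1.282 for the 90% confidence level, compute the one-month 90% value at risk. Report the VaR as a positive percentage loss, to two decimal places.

5.65

r̄ = (-1.9 + 1.6 − 6 − 3.6 − 0.4 − 3.2 + 3.8) / 7 = -9.70 / 7 = -1.3857%
Sample σ = √[Σ(r − r̄)² / 6] = √[66.5286 / 6] = √11.0881 = 3.3299%
VaR = −(r̄ − z·σ) = −(-1.3857 − 1.282 × 3.3299) = −(-5.6546) = 5.6546%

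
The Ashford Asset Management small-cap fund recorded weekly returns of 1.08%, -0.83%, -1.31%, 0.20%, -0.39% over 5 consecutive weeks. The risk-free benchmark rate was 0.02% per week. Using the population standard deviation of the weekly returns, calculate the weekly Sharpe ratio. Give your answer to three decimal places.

r̄ = (1.08 − 0.83 − 1.31 + 0.2 − 0.39) / 5 = -0.2500%
Σ(r − r̄)² = (1.08 − (-0.2500))² + (-0.83 − (-0.2500))² + … = 3.4510
population σ = √(3.4510 / 5) = √0.6902 = 0.8308%
Sharpe = (r̄ − rf) / σ = (-0.2500 − 0.02) / 0.8308 = -0.2700 / 0.8308 = -0.3250

-0.325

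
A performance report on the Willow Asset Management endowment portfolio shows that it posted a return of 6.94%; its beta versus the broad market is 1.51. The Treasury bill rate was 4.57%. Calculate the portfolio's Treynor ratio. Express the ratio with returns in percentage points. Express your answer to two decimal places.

1.57

Treynor = (Rp − Rf) / β = (6.94% − 4.57%) / 1.51 = 2.37 / 1.51 = 1.5695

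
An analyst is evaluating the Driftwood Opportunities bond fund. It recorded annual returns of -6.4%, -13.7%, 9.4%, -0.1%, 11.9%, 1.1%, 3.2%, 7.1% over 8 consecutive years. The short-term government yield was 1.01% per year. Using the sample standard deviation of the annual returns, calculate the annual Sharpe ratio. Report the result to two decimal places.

Mean return r̄ = 12.50 / 8 = 1.5625%
Sample σ = √[Σ(r − r̄)² / 7] = √[500.9588 / 7] = √71.5655 = 8.4596%
Sharpe = (r̄ − rf) / σ = (1.5625 − 1.01) / 8.4596 = 0.5525 / 8.4596 = 0.0653

0.07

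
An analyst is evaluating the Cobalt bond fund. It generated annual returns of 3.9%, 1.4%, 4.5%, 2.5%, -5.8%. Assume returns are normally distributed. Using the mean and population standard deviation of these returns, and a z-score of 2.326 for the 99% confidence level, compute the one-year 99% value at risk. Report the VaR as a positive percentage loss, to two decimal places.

Mean return μ = 6.50 / 5 = 1.3000%
Population std dev = √[68.8600 / 5] = 3.7111%
VaR = −(μ − z·σ) = −(1.3000 − 2.326 × 3.7111) = −(-7.3320) = 7.3320%

7.33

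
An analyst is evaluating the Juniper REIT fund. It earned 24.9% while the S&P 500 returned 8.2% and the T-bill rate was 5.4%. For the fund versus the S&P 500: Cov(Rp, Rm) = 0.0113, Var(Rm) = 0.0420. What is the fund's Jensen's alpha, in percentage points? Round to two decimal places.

β = Cov / Var = 0.0113 / 0.0420 = 0.2690
E[R] = Rf + β(Rm − Rf) = 5.4% + 0.2690 × (8.2% − 5.4%) = 6.1532%
α = Rp − E[R] = 24.9% − 6.1532% = 18.7468

18.75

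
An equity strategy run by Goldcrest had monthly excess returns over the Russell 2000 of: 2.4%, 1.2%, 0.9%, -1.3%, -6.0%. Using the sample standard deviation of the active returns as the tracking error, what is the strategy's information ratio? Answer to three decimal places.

Mean return r̄ = -2.80 / 5 = -0.5600%
Σ(r − r̄)² = (2.4 − (-0.5600))² + (1.2 − (-0.5600))² + … = 44.1320
σ = √[44.1320 / 4] = 3.3216%
IR = r̄ / tracking error = -0.5600 / 3.3216 = -0.1686

-0.169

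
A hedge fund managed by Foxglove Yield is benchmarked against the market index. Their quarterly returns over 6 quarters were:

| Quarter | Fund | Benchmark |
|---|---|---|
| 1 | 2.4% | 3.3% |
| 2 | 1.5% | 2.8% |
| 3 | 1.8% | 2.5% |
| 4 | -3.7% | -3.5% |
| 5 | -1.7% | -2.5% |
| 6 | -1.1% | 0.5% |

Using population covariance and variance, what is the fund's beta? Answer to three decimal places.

r̄p = -0.1333%,  r̄m = 0.5167%
Cov = Σ(rp − r̄p)(rm − r̄m) / 6 = 5.6139
Var(rm) = Σ(rm − r̄m)² / 6 = 7.0214
β = Cov / Var = 5.6139 / 7.0214 = 0.7995

0.800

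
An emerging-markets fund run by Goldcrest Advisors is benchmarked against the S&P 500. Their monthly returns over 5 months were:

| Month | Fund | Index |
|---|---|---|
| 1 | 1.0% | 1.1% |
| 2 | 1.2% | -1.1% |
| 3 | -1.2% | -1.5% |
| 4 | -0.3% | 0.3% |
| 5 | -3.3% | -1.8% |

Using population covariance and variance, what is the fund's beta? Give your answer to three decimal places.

r̄p = -0.5200%,  r̄m = -0.6000%
Cov = Σ(rp − r̄p)(rm − r̄m) / 5 = 1.1740
Var(rm) = Σ(rm − r̄m)² / 5 = 1.2400
β = Cov / Var = 1.1740 / 1.2400 = 0.9468

0.947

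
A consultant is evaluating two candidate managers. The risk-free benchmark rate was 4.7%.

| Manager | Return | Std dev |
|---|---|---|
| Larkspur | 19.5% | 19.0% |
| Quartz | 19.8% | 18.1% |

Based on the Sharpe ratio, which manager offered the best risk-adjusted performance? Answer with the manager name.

Larkspur: Sharpe ratio = (19.5% − 4.7%) / 19.0% = 0.779
Quartz: Sharpe ratio = (19.8% − 4.7%) / 18.1% = 0.834
Highest: Quartz (0.834).

Quartz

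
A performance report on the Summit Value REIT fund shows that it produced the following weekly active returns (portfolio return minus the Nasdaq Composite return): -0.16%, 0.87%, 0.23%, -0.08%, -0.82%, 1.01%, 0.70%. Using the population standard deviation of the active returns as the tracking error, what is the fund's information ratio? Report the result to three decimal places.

Mean return r̄ = 1.750 / 7 = 0.2500%
Σ(r − r̄)² = 2.5868; population σ = √(2.5868/7) = 0.6079%
IR = r̄ / tracking error = 0.2500 / 0.6079 = 0.4113

0.411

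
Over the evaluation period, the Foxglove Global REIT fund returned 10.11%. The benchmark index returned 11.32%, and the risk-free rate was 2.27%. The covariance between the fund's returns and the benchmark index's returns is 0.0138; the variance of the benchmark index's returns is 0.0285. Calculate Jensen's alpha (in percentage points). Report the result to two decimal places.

3.46

β = Cov / Var = 0.0138 / 0.0285 = 0.4842
E[R] = Rf + β(Rm − Rf) = 2.27% + 0.4842 × (11.32% − 2.27%) = 6.6520%
α = Rp − E[R] = 10.11% − 6.6520% = 3.4580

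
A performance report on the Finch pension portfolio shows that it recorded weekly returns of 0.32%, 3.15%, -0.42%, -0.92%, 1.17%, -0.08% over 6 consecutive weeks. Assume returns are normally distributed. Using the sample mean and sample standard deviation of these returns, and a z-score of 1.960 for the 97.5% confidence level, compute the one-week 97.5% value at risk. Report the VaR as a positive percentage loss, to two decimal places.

Mean return μ = 3.220 / 6 = 0.5367%
Σ(r − μ)² = 10.6949; sample σ = √(10.6949/5) = 1.4625%
VaR = −(μ − z·σ) = −(0.5367 − 1.960 × 1.4625) = −(-2.3298) = 2.3298%

2.33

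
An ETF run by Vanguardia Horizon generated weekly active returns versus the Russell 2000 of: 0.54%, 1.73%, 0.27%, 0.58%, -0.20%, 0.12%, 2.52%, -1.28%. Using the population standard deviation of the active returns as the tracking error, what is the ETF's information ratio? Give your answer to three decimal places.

Mean return r̄ = 4.280 / 8 = 0.5350%
Σ(r − r̄)² = (0.54 − 0.5350)² + (1.73 − 0.5350)² + … = 9.4472
σ = √[9.4472 / 8] = 1.0867%
IR = r̄ / tracking error = 0.5350 / 1.0867 = 0.4923

0.492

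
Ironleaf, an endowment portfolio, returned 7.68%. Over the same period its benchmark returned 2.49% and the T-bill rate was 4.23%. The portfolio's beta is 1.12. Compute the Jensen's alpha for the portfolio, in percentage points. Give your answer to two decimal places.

CAPM expected return = Rf + β(Rm − Rf) = 4.23% + 1.12 × (2.49% − 4.23%) = 4.23 + 1.12 × -1.74 = 2.2812%
Jensen's α = Rp − E[R] = 7.68% − 2.2812% = 5.3988

5.40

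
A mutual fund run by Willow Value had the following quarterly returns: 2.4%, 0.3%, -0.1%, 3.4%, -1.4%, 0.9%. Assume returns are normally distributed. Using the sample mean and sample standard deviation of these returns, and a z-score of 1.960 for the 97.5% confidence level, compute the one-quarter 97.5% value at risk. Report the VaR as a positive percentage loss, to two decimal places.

r̄ = (2.4 + 0.3 − 0.1 + 3.4 − 1.4 + 0.9) / 6 = 0.9167%
Σ(r − r̄)² = (2.4 − 0.9167)² + (0.3 − 0.9167)² + … = 15.1483
sample σ = √(15.1483 / 5) = √3.0297 = 1.7406%
VaR = −(r̄ − z·σ) = −(0.9167 − 1.960 × 1.7406) = −(-2.4949) = 2.4949%

2.49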